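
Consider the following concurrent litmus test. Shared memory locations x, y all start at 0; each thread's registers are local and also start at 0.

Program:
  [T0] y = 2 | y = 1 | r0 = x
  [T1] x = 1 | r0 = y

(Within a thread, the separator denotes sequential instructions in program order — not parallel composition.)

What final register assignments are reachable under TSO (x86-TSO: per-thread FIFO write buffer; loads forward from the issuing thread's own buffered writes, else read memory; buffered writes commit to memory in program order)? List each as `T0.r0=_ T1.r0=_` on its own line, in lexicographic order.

T0.r0=0 T1.r0=0
T0.r0=0 T1.r0=1
T0.r0=0 T1.r0=2
T0.r0=1 T1.r0=0
T0.r0=1 T1.r0=1
T0.r0=1 T1.r0=2

outcome vector order: (T0.r0,T1.r0)
|TSO outcomes| = 6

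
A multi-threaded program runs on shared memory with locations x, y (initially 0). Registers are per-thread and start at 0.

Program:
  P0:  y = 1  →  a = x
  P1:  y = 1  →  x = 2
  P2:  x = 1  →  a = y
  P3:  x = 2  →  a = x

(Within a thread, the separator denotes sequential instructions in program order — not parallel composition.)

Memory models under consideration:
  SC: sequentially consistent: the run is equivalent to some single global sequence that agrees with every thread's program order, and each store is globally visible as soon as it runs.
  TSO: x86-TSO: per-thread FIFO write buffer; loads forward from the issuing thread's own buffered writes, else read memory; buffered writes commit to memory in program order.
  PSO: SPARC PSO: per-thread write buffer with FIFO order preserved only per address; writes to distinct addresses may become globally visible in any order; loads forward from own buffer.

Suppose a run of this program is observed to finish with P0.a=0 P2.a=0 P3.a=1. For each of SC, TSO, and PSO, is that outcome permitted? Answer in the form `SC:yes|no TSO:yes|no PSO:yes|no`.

outcome vector order: (P0.a,P2.a,P3.a)
[SC] allowed = {0/1/1; 0/1/2; 1/0/1; 1/0/2; 1/1/1; 1/1/2; 2/0/1; 2/0/2; 2/1/1; 2/1/2}
[TSO] allowed = {0/0/1; 0/0/2; 0/1/1; 0/1/2; 1/0/1; 1/0/2; 1/1/1; 1/1/2; 2/0/1; 2/0/2; 2/1/1; 2/1/2}
[PSO] allowed = {0/0/1; 0/0/2; 0/1/1; 0/1/2; 1/0/1; 1/0/2; 1/1/1; 1/1/2; 2/0/1; 2/0/2; 2/1/1; 2/1/2}
target 0/0/1 ∈ {TSO,PSO}

SC:no TSO:yes PSO:yes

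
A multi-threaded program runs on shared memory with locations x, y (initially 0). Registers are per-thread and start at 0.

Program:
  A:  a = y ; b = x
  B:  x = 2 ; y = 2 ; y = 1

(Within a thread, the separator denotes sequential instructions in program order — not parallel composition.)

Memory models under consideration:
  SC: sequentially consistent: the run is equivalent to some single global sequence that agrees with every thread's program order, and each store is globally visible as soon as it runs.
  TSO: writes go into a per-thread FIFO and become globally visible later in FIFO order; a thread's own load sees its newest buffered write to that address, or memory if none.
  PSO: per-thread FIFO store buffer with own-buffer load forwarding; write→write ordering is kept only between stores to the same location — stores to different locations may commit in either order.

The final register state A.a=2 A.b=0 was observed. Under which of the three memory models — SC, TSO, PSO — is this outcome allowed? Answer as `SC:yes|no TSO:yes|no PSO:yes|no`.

outcome vector order: (A.a,A.b)
under SC → 00, 02, 12, 22
under TSO → 00, 02, 12, 22
under PSO → 00, 02, 10, 12, 20, 22
target 20 ∈ {PSO}

SC:no TSO:no PSO:yes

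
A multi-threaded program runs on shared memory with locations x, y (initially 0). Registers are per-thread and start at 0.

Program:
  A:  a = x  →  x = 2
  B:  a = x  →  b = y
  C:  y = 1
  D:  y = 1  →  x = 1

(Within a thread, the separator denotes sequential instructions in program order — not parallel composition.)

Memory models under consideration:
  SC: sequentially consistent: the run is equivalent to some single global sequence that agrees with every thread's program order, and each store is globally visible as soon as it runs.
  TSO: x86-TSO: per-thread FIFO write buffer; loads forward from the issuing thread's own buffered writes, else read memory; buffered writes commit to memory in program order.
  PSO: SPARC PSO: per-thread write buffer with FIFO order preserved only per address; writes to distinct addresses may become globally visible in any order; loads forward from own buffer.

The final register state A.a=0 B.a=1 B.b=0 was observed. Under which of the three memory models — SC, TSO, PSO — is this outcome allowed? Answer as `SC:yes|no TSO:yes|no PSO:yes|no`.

SC:no TSO:no PSO:yes

outcome vector order: (A.a,B.a,B.b)
SC (9): <0 0 0>, <0 0 1>, <0 1 1>, <0 2 0>, <0 2 1>, <1 0 0>, <1 0 1>, <1 1 1>, <1 2 1>
TSO (9): <0 0 0>, <0 0 1>, <0 1 1>, <0 2 0>, <0 2 1>, <1 0 0>, <1 0 1>, <1 1 1>, <1 2 1>
PSO (12): <0 0 0>, <0 0 1>, <0 1 0>, <0 1 1>, <0 2 0>, <0 2 1>, <1 0 0>, <1 0 1>, <1 1 0>, <1 1 1>, <1 2 0>, <1 2 1>
target <0 1 0> ∈ {PSO}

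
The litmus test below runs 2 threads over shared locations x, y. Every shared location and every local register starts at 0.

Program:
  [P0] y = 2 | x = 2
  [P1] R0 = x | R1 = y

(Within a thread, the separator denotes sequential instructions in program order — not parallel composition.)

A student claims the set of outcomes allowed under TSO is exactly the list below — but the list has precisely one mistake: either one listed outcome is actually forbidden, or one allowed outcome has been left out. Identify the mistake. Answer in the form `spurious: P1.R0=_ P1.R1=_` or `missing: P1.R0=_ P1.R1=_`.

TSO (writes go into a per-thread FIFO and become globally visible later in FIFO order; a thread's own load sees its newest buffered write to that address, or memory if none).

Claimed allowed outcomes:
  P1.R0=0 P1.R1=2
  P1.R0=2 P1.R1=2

outcome vector order: (P1.R0,P1.R1)
under TSO → 00; 02; 22
TSO∖claimed = {00}

missing: P1.R0=0 P1.R1=0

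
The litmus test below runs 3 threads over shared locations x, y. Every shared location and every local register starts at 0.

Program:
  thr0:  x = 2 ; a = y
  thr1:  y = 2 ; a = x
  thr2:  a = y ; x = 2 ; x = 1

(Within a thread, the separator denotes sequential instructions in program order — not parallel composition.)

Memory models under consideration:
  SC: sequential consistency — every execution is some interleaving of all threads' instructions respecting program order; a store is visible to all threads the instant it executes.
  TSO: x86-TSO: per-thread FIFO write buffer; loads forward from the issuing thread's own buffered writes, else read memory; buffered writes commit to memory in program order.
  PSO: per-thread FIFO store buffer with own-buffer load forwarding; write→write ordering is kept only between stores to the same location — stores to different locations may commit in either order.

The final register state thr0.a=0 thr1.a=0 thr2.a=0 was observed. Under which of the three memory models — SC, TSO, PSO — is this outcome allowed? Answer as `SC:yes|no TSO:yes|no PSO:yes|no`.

SC:no TSO:yes PSO:yes

outcome vector order: (thr0.a,thr1.a,thr2.a)
[SC] allowed = {0/1/0, 0/1/2, 0/2/0, 0/2/2, 2/0/0, 2/0/2, 2/1/0, 2/1/2, 2/2/0, 2/2/2}
[TSO] allowed = {0/0/0, 0/0/2, 0/1/0, 0/1/2, 0/2/0, 0/2/2, 2/0/0, 2/0/2, 2/1/0, 2/1/2, 2/2/0, 2/2/2}
[PSO] allowed = {0/0/0, 0/0/2, 0/1/0, 0/1/2, 0/2/0, 0/2/2, 2/0/0, 2/0/2, 2/1/0, 2/1/2, 2/2/0, 2/2/2}
target 0/0/0 ∈ {TSO,PSO}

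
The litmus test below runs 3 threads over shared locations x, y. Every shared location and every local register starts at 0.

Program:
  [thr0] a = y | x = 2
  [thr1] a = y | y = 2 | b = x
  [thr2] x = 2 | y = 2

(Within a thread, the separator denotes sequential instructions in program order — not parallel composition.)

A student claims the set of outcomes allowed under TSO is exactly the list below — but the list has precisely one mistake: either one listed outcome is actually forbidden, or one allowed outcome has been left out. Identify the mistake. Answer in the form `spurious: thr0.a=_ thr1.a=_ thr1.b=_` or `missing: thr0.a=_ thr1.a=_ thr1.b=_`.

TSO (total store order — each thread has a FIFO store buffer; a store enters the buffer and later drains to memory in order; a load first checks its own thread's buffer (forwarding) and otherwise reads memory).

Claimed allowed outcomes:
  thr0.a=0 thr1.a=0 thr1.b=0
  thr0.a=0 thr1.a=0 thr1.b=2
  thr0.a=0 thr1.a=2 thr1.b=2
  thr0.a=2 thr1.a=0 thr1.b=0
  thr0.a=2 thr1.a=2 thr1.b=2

missing: thr0.a=2 thr1.a=0 thr1.b=2

outcome vector order: (thr0.a,thr1.a,thr1.b)
TSO (6): (0,0,0), (0,0,2), (0,2,2), (2,0,0), (2,0,2), (2,2,2)
TSO∖claimed = {(2,0,2)}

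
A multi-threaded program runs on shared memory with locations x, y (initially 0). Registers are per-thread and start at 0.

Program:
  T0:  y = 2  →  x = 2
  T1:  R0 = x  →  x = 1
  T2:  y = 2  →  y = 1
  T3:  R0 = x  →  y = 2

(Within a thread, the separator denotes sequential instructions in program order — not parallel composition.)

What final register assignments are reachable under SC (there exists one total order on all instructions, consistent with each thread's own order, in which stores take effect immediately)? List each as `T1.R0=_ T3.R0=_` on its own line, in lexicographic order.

outcome vector order: (T1.R0,T3.R0)
|SC outcomes| = 6

T1.R0=0 T3.R0=0
T1.R0=0 T3.R0=1
T1.R0=0 T3.R0=2
T1.R0=2 T3.R0=0
T1.R0=2 T3.R0=1
T1.R0=2 T3.R0=2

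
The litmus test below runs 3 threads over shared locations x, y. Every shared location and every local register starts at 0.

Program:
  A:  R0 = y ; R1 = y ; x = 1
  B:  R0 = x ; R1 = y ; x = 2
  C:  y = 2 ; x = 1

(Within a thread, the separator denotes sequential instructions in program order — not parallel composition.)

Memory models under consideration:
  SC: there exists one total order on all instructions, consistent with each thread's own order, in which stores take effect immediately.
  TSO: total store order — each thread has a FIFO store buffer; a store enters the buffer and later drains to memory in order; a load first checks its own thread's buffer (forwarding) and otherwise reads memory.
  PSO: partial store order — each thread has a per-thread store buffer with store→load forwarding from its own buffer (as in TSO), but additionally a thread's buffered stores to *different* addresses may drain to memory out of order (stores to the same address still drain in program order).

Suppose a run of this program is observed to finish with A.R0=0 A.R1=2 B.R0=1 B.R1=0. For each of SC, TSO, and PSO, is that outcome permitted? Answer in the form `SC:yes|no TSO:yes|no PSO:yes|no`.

outcome vector order: (A.R0,A.R1,B.R0,B.R1)
[SC] allowed = {0/0/0/0, 0/0/0/2, 0/0/1/0, 0/0/1/2, 0/2/0/0, 0/2/0/2, 0/2/1/2, 2/2/0/0, 2/2/0/2, 2/2/1/2}
[TSO] allowed = {0/0/0/0, 0/0/0/2, 0/0/1/0, 0/0/1/2, 0/2/0/0, 0/2/0/2, 0/2/1/2, 2/2/0/0, 2/2/0/2, 2/2/1/2}
[PSO] allowed = {0/0/0/0, 0/0/0/2, 0/0/1/0, 0/0/1/2, 0/2/0/0, 0/2/0/2, 0/2/1/0, 0/2/1/2, 2/2/0/0, 2/2/0/2, 2/2/1/0, 2/2/1/2}
target 0/2/1/0 ∈ {PSO}

SC:no TSO:no PSO:yes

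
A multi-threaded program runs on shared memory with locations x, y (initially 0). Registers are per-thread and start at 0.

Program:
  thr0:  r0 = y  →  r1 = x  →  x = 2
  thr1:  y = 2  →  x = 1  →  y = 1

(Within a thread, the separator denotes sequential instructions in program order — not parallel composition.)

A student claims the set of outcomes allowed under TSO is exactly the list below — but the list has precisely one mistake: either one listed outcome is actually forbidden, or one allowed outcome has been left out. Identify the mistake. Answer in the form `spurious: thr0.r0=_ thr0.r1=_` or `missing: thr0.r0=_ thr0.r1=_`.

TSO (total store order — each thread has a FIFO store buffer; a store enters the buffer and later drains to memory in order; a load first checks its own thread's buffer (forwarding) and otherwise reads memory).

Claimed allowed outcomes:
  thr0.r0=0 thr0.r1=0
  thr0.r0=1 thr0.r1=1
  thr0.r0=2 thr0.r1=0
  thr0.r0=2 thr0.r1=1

outcome vector order: (thr0.r0,thr0.r1)
TSO: 5 outcomes — {(0,0), (0,1), (1,1), (2,0), (2,1)}
TSO∖claimed = {(0,1)}

missing: thr0.r0=0 thr0.r1=1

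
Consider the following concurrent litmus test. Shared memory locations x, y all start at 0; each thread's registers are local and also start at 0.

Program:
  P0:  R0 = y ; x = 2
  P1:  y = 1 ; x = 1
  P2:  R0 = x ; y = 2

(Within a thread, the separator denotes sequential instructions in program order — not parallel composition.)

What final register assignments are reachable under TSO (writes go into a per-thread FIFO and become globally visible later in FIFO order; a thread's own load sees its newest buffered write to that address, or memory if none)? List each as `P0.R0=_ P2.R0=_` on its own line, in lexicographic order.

outcome vector order: (P0.R0,P2.R0)
|TSO outcomes| = 8

P0.R0=0 P2.R0=0
P0.R0=0 P2.R0=1
P0.R0=0 P2.R0=2
P0.R0=1 P2.R0=0
P0.R0=1 P2.R0=1
P0.R0=1 P2.R0=2
P0.R0=2 P2.R0=0
P0.R0=2 P2.R0=1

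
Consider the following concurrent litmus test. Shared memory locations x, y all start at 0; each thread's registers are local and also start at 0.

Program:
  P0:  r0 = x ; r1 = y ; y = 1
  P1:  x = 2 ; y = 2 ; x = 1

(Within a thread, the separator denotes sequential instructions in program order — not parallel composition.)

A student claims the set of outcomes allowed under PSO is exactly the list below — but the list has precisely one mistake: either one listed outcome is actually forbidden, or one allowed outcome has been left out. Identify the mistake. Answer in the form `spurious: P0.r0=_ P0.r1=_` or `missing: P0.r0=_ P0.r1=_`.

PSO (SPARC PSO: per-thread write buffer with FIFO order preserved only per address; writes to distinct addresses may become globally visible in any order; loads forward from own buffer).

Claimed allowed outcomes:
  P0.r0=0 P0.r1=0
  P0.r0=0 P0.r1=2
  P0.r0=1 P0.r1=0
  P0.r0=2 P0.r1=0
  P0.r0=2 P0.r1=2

missing: P0.r0=1 P0.r1=2

outcome vector order: (P0.r0,P0.r1)
under PSO → (0,0); (0,2); (1,0); (1,2); (2,0); (2,2)
PSO∖claimed = {(1,2)}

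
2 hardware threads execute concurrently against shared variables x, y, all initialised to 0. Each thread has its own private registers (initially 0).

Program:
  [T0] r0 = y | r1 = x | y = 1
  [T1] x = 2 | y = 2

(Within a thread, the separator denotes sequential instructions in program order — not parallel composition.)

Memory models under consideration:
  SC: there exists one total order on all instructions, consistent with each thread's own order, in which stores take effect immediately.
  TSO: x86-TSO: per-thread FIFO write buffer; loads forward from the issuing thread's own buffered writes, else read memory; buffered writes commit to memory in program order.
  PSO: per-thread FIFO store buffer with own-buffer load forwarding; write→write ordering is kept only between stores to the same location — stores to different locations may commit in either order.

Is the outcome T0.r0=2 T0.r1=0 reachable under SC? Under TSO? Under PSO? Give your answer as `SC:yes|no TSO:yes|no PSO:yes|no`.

outcome vector order: (T0.r0,T0.r1)
SC: 3 outcomes — {(0,0) (0,2) (2,2)}
TSO: 3 outcomes — {(0,0) (0,2) (2,2)}
PSO: 4 outcomes — {(0,0) (0,2) (2,0) (2,2)}
target (2,0) ∈ {PSO}

SC:no TSO:no PSO:yes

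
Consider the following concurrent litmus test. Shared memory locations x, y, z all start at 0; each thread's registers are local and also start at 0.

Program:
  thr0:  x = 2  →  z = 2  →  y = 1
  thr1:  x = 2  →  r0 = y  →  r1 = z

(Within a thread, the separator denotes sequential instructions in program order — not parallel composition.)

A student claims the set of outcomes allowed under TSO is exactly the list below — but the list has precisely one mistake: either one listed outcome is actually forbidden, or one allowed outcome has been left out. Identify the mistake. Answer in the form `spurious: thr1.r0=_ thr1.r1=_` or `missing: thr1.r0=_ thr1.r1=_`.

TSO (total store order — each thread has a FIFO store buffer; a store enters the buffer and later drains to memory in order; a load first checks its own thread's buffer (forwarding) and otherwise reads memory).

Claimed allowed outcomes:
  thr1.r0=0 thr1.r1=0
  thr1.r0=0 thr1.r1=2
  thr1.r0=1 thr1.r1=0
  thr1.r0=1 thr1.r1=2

spurious: thr1.r0=1 thr1.r1=0

outcome vector order: (thr1.r0,thr1.r1)
TSO (3): 0/0; 0/2; 1/2
claimed∖TSO = {1/0}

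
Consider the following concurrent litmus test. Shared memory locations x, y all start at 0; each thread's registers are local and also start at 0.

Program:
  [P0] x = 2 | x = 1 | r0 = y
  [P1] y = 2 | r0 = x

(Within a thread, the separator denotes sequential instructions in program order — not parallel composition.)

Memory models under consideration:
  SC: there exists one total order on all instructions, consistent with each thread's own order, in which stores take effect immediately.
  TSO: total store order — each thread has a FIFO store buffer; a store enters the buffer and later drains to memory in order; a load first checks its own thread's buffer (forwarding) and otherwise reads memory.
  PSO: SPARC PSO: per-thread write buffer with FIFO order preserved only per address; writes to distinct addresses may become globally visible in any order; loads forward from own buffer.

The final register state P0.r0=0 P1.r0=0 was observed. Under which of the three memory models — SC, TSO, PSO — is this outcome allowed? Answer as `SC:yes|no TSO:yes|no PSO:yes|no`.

SC:no TSO:yes PSO:yes

outcome vector order: (P0.r0,P1.r0)
under SC → (0,1), (2,0), (2,1), (2,2)
under TSO → (0,0), (0,1), (0,2), (2,0), (2,1), (2,2)
under PSO → (0,0), (0,1), (0,2), (2,0), (2,1), (2,2)
target (0,0) ∈ {TSO,PSO}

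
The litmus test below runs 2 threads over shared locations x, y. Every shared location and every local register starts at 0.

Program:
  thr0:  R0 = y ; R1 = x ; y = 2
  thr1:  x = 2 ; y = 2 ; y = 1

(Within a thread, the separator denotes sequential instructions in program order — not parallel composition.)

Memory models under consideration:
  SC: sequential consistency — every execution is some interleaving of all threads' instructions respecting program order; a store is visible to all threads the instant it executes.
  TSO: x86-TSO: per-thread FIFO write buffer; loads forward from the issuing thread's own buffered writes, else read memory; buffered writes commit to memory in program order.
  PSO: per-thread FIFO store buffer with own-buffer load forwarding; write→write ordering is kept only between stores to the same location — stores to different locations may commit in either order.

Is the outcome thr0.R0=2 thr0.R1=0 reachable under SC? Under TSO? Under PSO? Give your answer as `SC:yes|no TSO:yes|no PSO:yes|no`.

outcome vector order: (thr0.R0,thr0.R1)
SC: 4 outcomes — {0/0; 0/2; 1/2; 2/2}
TSO: 4 outcomes — {0/0; 0/2; 1/2; 2/2}
PSO: 6 outcomes — {0/0; 0/2; 1/0; 1/2; 2/0; 2/2}
target 2/0 ∈ {PSO}

SC:no TSO:no PSO:yes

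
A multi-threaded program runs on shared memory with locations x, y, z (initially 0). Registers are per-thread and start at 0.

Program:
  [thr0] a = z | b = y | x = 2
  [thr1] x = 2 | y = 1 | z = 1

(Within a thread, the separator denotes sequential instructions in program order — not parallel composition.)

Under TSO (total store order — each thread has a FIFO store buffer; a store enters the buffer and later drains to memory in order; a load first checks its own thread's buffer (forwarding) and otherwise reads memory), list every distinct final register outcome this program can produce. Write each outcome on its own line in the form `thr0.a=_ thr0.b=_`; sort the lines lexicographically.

thr0.a=0 thr0.b=0
thr0.a=0 thr0.b=1
thr0.a=1 thr0.b=1

outcome vector order: (thr0.a,thr0.b)
|TSO outcomes| = 3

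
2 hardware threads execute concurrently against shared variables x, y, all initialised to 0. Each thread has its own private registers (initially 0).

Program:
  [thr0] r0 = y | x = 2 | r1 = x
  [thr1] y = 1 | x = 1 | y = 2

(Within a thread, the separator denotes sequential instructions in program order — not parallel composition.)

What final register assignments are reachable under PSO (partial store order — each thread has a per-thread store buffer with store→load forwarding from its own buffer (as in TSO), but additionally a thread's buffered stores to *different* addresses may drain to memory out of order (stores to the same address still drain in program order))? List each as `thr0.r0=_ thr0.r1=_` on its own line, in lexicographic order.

thr0.r0=0 thr0.r1=1
thr0.r0=0 thr0.r1=2
thr0.r0=1 thr0.r1=1
thr0.r0=1 thr0.r1=2
thr0.r0=2 thr0.r1=1
thr0.r0=2 thr0.r1=2

outcome vector order: (thr0.r0,thr0.r1)
|PSO outcomes| = 6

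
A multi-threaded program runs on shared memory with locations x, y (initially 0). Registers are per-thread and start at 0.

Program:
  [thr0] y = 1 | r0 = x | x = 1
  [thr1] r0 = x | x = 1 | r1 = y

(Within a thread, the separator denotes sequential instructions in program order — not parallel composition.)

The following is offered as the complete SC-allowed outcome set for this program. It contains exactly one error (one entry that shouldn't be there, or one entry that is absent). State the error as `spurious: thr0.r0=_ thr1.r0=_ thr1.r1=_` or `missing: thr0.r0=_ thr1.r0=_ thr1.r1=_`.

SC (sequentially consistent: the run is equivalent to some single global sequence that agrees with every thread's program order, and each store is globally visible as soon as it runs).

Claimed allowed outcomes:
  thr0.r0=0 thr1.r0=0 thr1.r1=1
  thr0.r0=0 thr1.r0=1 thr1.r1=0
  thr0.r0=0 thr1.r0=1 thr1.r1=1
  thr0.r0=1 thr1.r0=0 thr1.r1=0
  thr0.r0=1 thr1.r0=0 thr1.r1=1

spurious: thr0.r0=0 thr1.r0=1 thr1.r1=0

outcome vector order: (thr0.r0,thr1.r0,thr1.r1)
SC (4): (0,0,1) (0,1,1) (1,0,0) (1,0,1)
claimed∖SC = {(0,1,0)}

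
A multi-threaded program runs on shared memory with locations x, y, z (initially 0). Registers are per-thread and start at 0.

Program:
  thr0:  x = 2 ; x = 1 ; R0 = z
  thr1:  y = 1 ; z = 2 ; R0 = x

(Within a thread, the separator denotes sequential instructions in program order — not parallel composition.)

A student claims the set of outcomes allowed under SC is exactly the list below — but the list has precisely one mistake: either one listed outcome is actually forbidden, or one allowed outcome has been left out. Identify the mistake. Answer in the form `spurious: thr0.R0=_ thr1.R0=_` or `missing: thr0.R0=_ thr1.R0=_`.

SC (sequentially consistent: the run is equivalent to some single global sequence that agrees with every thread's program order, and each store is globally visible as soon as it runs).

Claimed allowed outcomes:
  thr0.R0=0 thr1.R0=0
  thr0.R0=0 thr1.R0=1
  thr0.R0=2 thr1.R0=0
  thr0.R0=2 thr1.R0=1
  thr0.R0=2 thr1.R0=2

outcome vector order: (thr0.R0,thr1.R0)
under SC → 01, 20, 21, 22
claimed∖SC = {00}

spurious: thr0.R0=0 thr1.R0=0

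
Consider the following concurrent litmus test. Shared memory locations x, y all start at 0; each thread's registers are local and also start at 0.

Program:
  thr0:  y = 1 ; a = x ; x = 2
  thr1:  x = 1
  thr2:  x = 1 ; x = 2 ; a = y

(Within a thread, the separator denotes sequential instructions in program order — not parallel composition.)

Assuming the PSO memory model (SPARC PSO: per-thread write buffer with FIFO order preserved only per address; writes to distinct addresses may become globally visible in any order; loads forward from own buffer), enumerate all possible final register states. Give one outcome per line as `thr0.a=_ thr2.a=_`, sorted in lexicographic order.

thr0.a=0 thr2.a=0
thr0.a=0 thr2.a=1
thr0.a=1 thr2.a=0
thr0.a=1 thr2.a=1
thr0.a=2 thr2.a=0
thr0.a=2 thr2.a=1

outcome vector order: (thr0.a,thr2.a)
|PSO outcomes| = 6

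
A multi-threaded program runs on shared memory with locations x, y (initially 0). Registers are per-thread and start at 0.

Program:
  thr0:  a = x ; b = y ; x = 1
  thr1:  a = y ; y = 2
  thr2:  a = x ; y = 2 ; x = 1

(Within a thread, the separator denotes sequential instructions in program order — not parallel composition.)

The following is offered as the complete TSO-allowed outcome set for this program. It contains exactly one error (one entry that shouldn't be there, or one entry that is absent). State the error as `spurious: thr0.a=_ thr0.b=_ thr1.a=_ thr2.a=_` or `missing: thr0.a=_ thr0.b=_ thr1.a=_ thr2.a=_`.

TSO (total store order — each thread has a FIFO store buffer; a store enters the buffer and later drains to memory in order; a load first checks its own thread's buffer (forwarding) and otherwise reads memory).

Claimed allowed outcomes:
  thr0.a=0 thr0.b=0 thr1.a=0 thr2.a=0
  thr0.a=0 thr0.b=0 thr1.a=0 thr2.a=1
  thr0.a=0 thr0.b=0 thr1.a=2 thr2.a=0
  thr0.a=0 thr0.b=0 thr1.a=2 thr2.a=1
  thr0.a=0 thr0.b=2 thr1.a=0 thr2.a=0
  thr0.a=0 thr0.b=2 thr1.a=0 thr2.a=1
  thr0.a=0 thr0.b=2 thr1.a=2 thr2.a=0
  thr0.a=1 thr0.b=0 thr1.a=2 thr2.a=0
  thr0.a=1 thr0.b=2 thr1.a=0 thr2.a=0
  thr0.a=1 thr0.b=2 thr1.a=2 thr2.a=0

spurious: thr0.a=1 thr0.b=0 thr1.a=2 thr2.a=0

outcome vector order: (thr0.a,thr0.b,thr1.a,thr2.a)
TSO: 9 outcomes — {0/0/0/0; 0/0/0/1; 0/0/2/0; 0/0/2/1; 0/2/0/0; 0/2/0/1; 0/2/2/0; 1/2/0/0; 1/2/2/0}
claimed∖TSO = {1/0/2/0}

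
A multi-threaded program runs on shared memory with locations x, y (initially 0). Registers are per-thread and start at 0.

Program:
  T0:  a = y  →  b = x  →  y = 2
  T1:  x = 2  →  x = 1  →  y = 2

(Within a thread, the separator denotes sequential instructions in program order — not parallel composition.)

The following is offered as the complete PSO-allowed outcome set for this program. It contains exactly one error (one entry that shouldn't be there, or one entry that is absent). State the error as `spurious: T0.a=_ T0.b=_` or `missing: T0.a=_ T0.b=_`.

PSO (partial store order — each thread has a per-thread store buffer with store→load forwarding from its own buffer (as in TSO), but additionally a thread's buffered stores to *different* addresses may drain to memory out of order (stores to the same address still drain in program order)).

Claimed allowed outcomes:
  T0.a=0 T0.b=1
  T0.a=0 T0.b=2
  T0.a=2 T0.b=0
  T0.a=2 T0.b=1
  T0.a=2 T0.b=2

outcome vector order: (T0.a,T0.b)
PSO (6): 0/0; 0/1; 0/2; 2/0; 2/1; 2/2
PSO∖claimed = {0/0}

missing: T0.a=0 T0.b=0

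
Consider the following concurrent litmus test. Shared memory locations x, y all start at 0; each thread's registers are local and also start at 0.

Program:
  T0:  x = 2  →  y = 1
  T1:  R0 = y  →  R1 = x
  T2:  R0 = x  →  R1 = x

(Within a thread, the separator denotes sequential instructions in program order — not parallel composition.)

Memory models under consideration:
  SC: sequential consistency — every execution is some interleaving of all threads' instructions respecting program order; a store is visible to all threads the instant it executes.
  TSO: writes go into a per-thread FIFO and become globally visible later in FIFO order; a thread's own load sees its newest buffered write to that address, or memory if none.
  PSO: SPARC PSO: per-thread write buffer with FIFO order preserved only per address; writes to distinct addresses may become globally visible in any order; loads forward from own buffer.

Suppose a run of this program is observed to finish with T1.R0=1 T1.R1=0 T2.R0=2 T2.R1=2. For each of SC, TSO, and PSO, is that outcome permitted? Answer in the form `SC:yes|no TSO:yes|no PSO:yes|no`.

outcome vector order: (T1.R0,T1.R1,T2.R0,T2.R1)
SC (9): 0000; 0002; 0022; 0200; 0202; 0222; 1200; 1202; 1222
TSO (9): 0000; 0002; 0022; 0200; 0202; 0222; 1200; 1202; 1222
PSO (12): 0000; 0002; 0022; 0200; 0202; 0222; 1000; 1002; 1022; 1200; 1202; 1222
target 1022 ∈ {PSO}

SC:no TSO:no PSO:yes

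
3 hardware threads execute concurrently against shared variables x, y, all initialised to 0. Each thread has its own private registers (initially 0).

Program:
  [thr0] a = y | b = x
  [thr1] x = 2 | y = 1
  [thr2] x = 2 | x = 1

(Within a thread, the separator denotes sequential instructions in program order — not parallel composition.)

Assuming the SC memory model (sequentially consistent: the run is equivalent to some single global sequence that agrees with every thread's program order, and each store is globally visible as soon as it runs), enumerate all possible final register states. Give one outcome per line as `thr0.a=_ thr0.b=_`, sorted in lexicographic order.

thr0.a=0 thr0.b=0
thr0.a=0 thr0.b=1
thr0.a=0 thr0.b=2
thr0.a=1 thr0.b=1
thr0.a=1 thr0.b=2

outcome vector order: (thr0.a,thr0.b)
|SC outcomes| = 5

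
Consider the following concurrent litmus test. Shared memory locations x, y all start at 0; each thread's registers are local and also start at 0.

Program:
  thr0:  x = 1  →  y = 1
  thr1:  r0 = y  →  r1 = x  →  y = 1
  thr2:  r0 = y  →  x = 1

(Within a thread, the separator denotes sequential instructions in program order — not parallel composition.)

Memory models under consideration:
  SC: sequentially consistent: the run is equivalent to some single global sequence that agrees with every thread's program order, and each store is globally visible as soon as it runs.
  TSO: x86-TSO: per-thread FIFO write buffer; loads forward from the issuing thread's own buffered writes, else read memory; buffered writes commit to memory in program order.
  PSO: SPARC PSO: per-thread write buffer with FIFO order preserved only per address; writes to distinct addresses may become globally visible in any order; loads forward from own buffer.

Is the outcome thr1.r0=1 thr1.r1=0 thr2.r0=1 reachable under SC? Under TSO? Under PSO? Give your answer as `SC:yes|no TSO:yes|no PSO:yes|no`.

SC:no TSO:no PSO:yes

outcome vector order: (thr1.r0,thr1.r1,thr2.r0)
SC: 6 outcomes — {0/0/0, 0/0/1, 0/1/0, 0/1/1, 1/1/0, 1/1/1}
TSO: 6 outcomes — {0/0/0, 0/0/1, 0/1/0, 0/1/1, 1/1/0, 1/1/1}
PSO: 8 outcomes — {0/0/0, 0/0/1, 0/1/0, 0/1/1, 1/0/0, 1/0/1, 1/1/0, 1/1/1}
target 1/0/1 ∈ {PSO}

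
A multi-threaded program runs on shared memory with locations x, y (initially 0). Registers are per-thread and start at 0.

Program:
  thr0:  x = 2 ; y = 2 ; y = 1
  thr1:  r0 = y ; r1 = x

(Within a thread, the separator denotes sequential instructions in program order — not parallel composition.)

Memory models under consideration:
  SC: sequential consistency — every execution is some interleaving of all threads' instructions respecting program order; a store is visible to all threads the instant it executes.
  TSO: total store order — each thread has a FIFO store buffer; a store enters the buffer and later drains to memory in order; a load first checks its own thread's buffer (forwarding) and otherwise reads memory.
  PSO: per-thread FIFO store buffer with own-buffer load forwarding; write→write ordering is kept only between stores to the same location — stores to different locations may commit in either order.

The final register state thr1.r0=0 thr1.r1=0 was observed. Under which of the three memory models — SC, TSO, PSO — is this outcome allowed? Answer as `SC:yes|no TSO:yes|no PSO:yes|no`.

SC:yes TSO:yes PSO:yes

outcome vector order: (thr1.r0,thr1.r1)
SC: 4 outcomes — {<0 0>, <0 2>, <1 2>, <2 2>}
TSO: 4 outcomes — {<0 0>, <0 2>, <1 2>, <2 2>}
PSO: 6 outcomes — {<0 0>, <0 2>, <1 0>, <1 2>, <2 0>, <2 2>}
target <0 0> ∈ {SC,TSO,PSO}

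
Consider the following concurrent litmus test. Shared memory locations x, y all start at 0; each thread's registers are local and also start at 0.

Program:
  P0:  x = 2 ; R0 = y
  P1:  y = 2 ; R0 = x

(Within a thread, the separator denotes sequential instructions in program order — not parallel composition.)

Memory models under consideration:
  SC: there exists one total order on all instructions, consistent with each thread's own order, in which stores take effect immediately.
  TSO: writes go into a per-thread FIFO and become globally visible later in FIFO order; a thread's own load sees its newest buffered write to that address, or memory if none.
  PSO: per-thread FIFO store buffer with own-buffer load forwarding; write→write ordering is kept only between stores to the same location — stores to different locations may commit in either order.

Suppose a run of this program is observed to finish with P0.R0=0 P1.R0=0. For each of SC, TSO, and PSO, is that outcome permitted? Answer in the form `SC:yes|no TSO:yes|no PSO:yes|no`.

outcome vector order: (P0.R0,P1.R0)
SC (3): 0/2 2/0 2/2
TSO (4): 0/0 0/2 2/0 2/2
PSO (4): 0/0 0/2 2/0 2/2
target 0/0 ∈ {TSO,PSO}

SC:no TSO:yes PSO:yes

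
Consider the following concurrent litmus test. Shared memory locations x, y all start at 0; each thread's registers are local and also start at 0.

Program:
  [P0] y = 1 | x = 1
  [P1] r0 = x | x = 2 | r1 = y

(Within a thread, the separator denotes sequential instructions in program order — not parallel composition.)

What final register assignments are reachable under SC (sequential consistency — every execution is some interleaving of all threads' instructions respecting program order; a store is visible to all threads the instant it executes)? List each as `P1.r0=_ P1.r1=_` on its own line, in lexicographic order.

outcome vector order: (P1.r0,P1.r1)
|SC outcomes| = 3

P1.r0=0 P1.r1=0
P1.r0=0 P1.r1=1
P1.r0=1 P1.r1=1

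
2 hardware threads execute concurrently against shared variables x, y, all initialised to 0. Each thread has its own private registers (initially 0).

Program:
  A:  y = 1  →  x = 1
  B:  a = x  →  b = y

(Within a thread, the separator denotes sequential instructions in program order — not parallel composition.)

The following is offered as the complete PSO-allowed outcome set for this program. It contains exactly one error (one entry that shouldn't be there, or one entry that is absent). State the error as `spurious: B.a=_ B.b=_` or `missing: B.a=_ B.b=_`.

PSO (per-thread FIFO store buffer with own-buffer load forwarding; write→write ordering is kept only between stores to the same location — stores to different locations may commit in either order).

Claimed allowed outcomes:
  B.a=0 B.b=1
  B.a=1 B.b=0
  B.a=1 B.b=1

missing: B.a=0 B.b=0

outcome vector order: (B.a,B.b)
[PSO] allowed = {0/0, 0/1, 1/0, 1/1}
PSO∖claimed = {0/0}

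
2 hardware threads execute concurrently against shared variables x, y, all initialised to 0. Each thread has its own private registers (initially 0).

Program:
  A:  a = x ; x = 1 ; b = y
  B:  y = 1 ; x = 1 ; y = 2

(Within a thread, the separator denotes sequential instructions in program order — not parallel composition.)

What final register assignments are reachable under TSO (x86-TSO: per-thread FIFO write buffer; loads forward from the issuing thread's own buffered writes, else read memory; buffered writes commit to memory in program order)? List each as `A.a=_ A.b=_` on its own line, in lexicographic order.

outcome vector order: (A.a,A.b)
|TSO outcomes| = 5

A.a=0 A.b=0
A.a=0 A.b=1
A.a=0 A.b=2
A.a=1 A.b=1
A.a=1 A.b=2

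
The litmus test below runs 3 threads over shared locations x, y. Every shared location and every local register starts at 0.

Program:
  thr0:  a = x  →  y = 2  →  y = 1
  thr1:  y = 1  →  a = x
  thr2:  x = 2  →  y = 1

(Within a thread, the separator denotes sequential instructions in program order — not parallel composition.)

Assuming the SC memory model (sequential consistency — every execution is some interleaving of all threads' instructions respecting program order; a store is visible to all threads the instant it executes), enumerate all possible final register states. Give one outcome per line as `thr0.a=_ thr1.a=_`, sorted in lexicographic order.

thr0.a=0 thr1.a=0
thr0.a=0 thr1.a=2
thr0.a=2 thr1.a=0
thr0.a=2 thr1.a=2

outcome vector order: (thr0.a,thr1.a)
|SC outcomes| = 4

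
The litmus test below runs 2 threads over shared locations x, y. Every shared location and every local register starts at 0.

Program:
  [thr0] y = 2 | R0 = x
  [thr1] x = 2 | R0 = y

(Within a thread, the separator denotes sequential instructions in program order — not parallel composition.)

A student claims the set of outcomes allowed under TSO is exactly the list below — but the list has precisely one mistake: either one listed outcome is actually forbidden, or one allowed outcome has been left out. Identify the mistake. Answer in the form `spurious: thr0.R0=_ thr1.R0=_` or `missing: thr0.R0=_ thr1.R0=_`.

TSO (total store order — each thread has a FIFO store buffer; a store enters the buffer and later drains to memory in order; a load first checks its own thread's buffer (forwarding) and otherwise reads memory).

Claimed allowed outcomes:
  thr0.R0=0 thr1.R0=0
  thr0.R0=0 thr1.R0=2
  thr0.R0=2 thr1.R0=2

outcome vector order: (thr0.R0,thr1.R0)
TSO (4): (0,0); (0,2); (2,0); (2,2)
TSO∖claimed = {(2,0)}

missing: thr0.R0=2 thr1.R0=0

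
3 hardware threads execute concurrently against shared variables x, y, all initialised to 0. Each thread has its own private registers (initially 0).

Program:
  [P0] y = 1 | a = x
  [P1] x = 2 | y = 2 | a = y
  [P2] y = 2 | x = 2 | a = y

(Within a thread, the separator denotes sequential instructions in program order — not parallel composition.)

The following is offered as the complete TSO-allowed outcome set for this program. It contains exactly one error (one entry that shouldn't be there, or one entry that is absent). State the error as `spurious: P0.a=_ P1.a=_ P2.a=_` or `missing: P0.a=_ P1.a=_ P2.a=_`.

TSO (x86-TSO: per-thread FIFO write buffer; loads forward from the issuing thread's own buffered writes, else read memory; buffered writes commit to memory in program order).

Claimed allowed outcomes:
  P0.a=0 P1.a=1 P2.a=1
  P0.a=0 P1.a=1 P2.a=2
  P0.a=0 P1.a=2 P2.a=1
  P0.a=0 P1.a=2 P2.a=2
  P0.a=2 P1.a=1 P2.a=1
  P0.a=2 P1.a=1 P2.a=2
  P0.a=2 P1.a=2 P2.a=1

outcome vector order: (P0.a,P1.a,P2.a)
[TSO] allowed = {<0 1 1> <0 1 2> <0 2 1> <0 2 2> <2 1 1> <2 1 2> <2 2 1> <2 2 2>}
TSO∖claimed = {<2 2 2>}

missing: P0.a=2 P1.a=2 P2.a=2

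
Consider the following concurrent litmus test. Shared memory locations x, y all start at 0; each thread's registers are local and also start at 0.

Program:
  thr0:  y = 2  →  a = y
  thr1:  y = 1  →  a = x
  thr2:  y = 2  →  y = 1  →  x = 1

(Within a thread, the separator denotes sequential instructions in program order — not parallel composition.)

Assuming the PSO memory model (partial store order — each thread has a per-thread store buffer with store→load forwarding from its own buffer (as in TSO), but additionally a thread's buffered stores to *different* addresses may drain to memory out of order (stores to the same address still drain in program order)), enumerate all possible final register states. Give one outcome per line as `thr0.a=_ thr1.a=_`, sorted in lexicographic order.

thr0.a=1 thr1.a=0
thr0.a=1 thr1.a=1
thr0.a=2 thr1.a=0
thr0.a=2 thr1.a=1

outcome vector order: (thr0.a,thr1.a)
|PSO outcomes| = 4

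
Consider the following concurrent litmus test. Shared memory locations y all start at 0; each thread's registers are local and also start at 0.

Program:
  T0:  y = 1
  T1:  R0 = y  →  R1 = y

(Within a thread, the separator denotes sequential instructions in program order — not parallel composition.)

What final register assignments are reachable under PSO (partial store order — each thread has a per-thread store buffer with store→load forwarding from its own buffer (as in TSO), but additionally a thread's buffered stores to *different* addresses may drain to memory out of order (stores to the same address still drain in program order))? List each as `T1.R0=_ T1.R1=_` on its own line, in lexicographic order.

T1.R0=0 T1.R1=0
T1.R0=0 T1.R1=1
T1.R0=1 T1.R1=1

outcome vector order: (T1.R0,T1.R1)
|PSO outcomes| = 3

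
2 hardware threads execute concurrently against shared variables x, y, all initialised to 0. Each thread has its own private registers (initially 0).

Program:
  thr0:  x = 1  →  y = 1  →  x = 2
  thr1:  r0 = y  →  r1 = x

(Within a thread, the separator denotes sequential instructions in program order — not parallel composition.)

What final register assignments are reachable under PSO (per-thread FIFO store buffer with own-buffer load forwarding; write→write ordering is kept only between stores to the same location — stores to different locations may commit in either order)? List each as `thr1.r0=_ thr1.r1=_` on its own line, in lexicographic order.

thr1.r0=0 thr1.r1=0
thr1.r0=0 thr1.r1=1
thr1.r0=0 thr1.r1=2
thr1.r0=1 thr1.r1=0
thr1.r0=1 thr1.r1=1
thr1.r0=1 thr1.r1=2

outcome vector order: (thr1.r0,thr1.r1)
|PSO outcomes| = 6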